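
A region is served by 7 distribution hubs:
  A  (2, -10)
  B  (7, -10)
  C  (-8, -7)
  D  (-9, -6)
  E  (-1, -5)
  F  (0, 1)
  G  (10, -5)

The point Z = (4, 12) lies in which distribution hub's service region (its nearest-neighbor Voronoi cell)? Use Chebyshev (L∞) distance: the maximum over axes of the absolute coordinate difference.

F

d(Z,A) = max(2, 22) = 22
d(Z,B) = max(3, 22) = 22
d(Z,C) = max(12, 19) = 19
d(Z,D) = max(13, 18) = 18
d(Z,E) = max(5, 17) = 17
d(Z,F) = max(4, 11) = 11
d(Z,G) = max(6, 17) = 17
Minimum is at F.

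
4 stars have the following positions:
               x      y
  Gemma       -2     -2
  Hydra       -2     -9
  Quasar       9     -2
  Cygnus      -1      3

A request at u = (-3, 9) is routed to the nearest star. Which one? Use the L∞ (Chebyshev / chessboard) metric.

Cygnus

d(u, Gemma) = max(1, 11) = 11
d(u, Hydra) = max(1, 18) = 18
d(u, Quasar) = max(12, 11) = 12
d(u, Cygnus) = max(2, 6) = 6
Cygnus is nearest.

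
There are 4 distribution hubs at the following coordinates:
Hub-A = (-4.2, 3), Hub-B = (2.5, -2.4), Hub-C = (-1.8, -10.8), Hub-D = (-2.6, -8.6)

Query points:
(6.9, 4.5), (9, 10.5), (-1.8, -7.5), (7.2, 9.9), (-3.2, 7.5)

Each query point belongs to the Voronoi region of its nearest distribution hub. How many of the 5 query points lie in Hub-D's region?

1

(6.9, 4.5) — d² to each: Hub-A:125.46, Hub-B:66.97, Hub-C:309.78, Hub-D:261.86 → nearest is Hub-B
(9, 10.5) — d² to each: Hub-A:230.49, Hub-B:208.66, Hub-C:570.33, Hub-D:499.37 → nearest is Hub-B
(-1.8, -7.5) — d² to each: Hub-A:116.01, Hub-B:44.5, Hub-C:10.89, Hub-D:1.85 → nearest is Hub-D
(7.2, 9.9) — d² to each: Hub-A:177.57, Hub-B:173.38, Hub-C:509.49, Hub-D:438.29 → nearest is Hub-B
(-3.2, 7.5) — d² to each: Hub-A:21.25, Hub-B:130.5, Hub-C:336.85, Hub-D:259.57 → nearest is Hub-A
1 of the 5 points has Hub-D as nearest.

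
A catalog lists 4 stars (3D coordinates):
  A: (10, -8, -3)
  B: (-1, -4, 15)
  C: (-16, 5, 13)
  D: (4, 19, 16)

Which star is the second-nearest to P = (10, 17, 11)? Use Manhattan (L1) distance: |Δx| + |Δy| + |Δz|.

B

d(P,A) = |10−10| + |17−(-8)| + |11−(-3)| = 0 + 25 + 14 = 39
d(P,B) = |10−(-1)| + |17−(-4)| + |11−15| = 11 + 21 + 4 = 36
d(P,C) = |10−(-16)| + |17−5| + |11−13| = 26 + 12 + 2 = 40
d(P,D) = |10−4| + |17−19| + |11−16| = 6 + 2 + 5 = 13
Sorted ascending: D, B, A, … — the second-nearest is B.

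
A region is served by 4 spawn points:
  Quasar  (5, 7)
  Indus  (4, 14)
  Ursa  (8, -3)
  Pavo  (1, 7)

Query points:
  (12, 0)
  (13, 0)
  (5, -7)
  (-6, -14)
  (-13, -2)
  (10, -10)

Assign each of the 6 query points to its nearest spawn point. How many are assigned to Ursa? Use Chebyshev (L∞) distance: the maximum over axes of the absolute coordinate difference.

5

(12, 0) — d to each: Quasar:7, Indus:14, Ursa:4, Pavo:11 → nearest is Ursa
(13, 0) — d to each: Quasar:8, Indus:14, Ursa:5, Pavo:12 → nearest is Ursa
(5, -7) — d to each: Quasar:14, Indus:21, Ursa:4, Pavo:14 → nearest is Ursa
(-6, -14) — d to each: Quasar:21, Indus:28, Ursa:14, Pavo:21 → nearest is Ursa
(-13, -2) — d to each: Quasar:18, Indus:17, Ursa:21, Pavo:14 → nearest is Pavo
(10, -10) — d to each: Quasar:17, Indus:24, Ursa:7, Pavo:17 → nearest is Ursa
5 of the 6 points have Ursa as nearest.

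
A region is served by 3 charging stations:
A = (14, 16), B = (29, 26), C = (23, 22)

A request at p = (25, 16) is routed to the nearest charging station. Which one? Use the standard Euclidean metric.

C

Compare squared distances (the ordering matches that of the actual distances):
|pA|² = (25−14)² + (16−16)² = 121 + 0 = 121
|pB|² = (25−29)² + (16−26)² = 16 + 100 = 116
|pC|² = (25−23)² + (16−22)² = 4 + 36 = 40
Minimum is at C.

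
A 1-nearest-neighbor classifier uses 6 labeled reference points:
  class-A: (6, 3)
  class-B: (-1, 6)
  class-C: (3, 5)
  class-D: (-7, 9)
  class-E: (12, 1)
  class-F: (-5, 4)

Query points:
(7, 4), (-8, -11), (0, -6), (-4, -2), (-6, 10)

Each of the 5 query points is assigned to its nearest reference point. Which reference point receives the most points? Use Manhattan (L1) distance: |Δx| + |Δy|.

(7, 4) — d to each: class-A:2, class-B:10, class-C:5, class-D:19, class-E:8, class-F:12 → nearest is class-A
(-8, -11) — d to each: class-A:28, class-B:24, class-C:27, class-D:21, class-E:32, class-F:18 → nearest is class-F
(0, -6) — d to each: class-A:15, class-B:13, class-C:14, class-D:22, class-E:19, class-F:15 → nearest is class-B
(-4, -2) — d to each: class-A:15, class-B:11, class-C:14, class-D:14, class-E:19, class-F:7 → nearest is class-F
(-6, 10) — d to each: class-A:19, class-B:9, class-C:14, class-D:2, class-E:27, class-F:7 → nearest is class-D
Tally — class-A:1, class-B:1, class-D:1, class-F:2. class-F captures the most (2).

class-F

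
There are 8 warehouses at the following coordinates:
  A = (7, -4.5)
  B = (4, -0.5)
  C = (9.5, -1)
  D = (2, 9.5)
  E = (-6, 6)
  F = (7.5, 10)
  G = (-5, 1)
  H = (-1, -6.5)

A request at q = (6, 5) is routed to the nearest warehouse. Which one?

Since √ is increasing, it suffices to compare squared distances:
|qA|² = (6−7)² + (5−(-4.5))² = 1 + 90.25 = 91.25
|qB|² = (6−4)² + (5−(-0.5))² = 4 + 30.25 = 34.25
|qC|² = (6−9.5)² + (5−(-1))² = 12.25 + 36 = 48.25
|qD|² = (6−2)² + (5−9.5)² = 16 + 20.25 = 36.25
|qE|² = (6−(-6))² + (5−6)² = 144 + 1 = 145
|qF|² = (6−7.5)² + (5−10)² = 2.25 + 25 = 27.25
|qG|² = (6−(-5))² + (5−1)² = 121 + 16 = 137
|qH|² = (6−(-1))² + (5−(-6.5))² = 49 + 132.25 = 181.25
Minimum is at F.

F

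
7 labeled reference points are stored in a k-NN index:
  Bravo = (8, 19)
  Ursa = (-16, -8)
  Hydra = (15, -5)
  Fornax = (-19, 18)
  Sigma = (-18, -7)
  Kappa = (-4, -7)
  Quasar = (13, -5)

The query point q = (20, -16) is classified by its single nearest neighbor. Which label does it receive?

Since √ is increasing, it suffices to compare squared distances:
d²(q, Bravo) = (20−8)² + (-16−19)² = 144 + 1225 = 1369
d²(q, Ursa) = (20−(-16))² + (-16−(-8))² = 1296 + 64 = 1360
d²(q, Hydra) = (20−15)² + (-16−(-5))² = 25 + 121 = 146
d²(q, Fornax) = (20−(-19))² + (-16−18)² = 1521 + 1156 = 2677
d²(q, Sigma) = (20−(-18))² + (-16−(-7))² = 1444 + 81 = 1525
d²(q, Kappa) = (20−(-4))² + (-16−(-7))² = 576 + 81 = 657
d²(q, Quasar) = (20−13)² + (-16−(-5))² = 49 + 121 = 170
Hydra is nearest.

Hydra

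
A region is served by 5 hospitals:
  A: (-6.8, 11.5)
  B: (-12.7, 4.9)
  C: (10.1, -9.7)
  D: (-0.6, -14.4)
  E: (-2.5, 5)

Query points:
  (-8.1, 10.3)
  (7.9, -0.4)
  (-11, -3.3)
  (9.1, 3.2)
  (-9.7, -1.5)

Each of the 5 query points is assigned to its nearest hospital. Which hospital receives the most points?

B

(-8.1, 10.3) — d² to each: A:3.13, B:50.32, C:731.24, D:666.34, E:59.45 → nearest is A
(7.9, -0.4) — d² to each: A:357.7, B:452.45, C:91.33, D:268.25, E:137.32 → nearest is C
(-11, -3.3) — d² to each: A:236.68, B:70.13, C:486.17, D:231.37, E:141.14 → nearest is B
(9.1, 3.2) — d² to each: A:321.7, B:478.13, C:167.41, D:403.85, E:137.8 → nearest is E
(-9.7, -1.5) — d² to each: A:177.41, B:49.96, C:459.28, D:249.22, E:94.09 → nearest is B
Tally — A:1, B:2, C:1, E:1. B captures the most (2).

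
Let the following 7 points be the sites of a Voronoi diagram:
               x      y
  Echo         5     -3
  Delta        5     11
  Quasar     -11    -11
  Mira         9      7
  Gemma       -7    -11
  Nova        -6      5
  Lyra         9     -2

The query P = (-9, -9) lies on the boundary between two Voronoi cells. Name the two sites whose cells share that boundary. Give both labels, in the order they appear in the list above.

Quasar and Gemma

Squared distances from P to each site:
d²(P, Echo) = (-9−5)² + (-9−(-3))² = 196 + 36 = 232
d²(P, Delta) = (-9−5)² + (-9−11)² = 196 + 400 = 596
d²(P, Quasar) = (-9−(-11))² + (-9−(-11))² = 4 + 4 = 8
d²(P, Mira) = (-9−9)² + (-9−7)² = 324 + 256 = 580
d²(P, Gemma) = (-9−(-7))² + (-9−(-11))² = 4 + 4 = 8
d²(P, Nova) = (-9−(-6))² + (-9−5)² = 9 + 196 = 205
d²(P, Lyra) = (-9−9)² + (-9−(-2))² = 324 + 49 = 373
P is equidistant from Quasar and Gemma (both at squared distance 8), and every other site is strictly farther — so P lies on the Quasar–Gemma Voronoi edge.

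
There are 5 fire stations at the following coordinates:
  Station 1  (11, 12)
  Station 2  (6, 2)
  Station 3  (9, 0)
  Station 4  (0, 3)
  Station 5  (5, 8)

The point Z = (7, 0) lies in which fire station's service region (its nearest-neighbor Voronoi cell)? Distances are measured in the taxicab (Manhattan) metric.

Station 3

d(Z, Station 1) = |7−11| + |0−12| = 4 + 12 = 16
d(Z, Station 2) = |7−6| + |0−2| = 1 + 2 = 3
d(Z, Station 3) = |7−9| + |0−0| = 2 + 0 = 2
d(Z, Station 4) = |7−0| + |0−3| = 7 + 3 = 10
d(Z, Station 5) = |7−5| + |0−8| = 2 + 8 = 10
Station 3 is nearest.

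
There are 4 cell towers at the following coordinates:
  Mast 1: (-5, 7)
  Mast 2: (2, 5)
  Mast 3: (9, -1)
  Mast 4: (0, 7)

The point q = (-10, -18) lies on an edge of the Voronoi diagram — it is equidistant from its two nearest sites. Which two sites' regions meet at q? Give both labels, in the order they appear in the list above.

Squared distances from q to each site:
d²(q, Mast 1) = (-10−(-5))² + (-18−7)² = 25 + 625 = 650
d²(q, Mast 2) = (-10−2)² + (-18−5)² = 144 + 529 = 673
d²(q, Mast 3) = (-10−9)² + (-18−(-1))² = 361 + 289 = 650
d²(q, Mast 4) = (-10−0)² + (-18−7)² = 100 + 625 = 725
q is equidistant from Mast 1 and Mast 3 (both at squared distance 650), and every other site is strictly farther — so q lies on the Mast 1–Mast 3 Voronoi edge.

Mast 1 and Mast 3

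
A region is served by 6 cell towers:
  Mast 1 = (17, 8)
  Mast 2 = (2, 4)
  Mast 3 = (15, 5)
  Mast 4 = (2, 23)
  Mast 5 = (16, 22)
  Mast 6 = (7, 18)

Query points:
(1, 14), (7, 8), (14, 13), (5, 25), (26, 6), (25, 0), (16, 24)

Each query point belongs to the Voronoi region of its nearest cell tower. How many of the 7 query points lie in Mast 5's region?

(1, 14) — d² to each: Mast 1:292, Mast 2:101, Mast 3:277, Mast 4:82, Mast 5:289, Mast 6:52 → nearest is Mast 6
(7, 8) — d² to each: Mast 1:100, Mast 2:41, Mast 3:73, Mast 4:250, Mast 5:277, Mast 6:100 → nearest is Mast 2
(14, 13) — d² to each: Mast 1:34, Mast 2:225, Mast 3:65, Mast 4:244, Mast 5:85, Mast 6:74 → nearest is Mast 1
(5, 25) — d² to each: Mast 1:433, Mast 2:450, Mast 3:500, Mast 4:13, Mast 5:130, Mast 6:53 → nearest is Mast 4
(26, 6) — d² to each: Mast 1:85, Mast 2:580, Mast 3:122, Mast 4:865, Mast 5:356, Mast 6:505 → nearest is Mast 1
(25, 0) — d² to each: Mast 1:128, Mast 2:545, Mast 3:125, Mast 4:1058, Mast 5:565, Mast 6:648 → nearest is Mast 3
(16, 24) — d² to each: Mast 1:257, Mast 2:596, Mast 3:362, Mast 4:197, Mast 5:4, Mast 6:117 → nearest is Mast 5
1 of the 7 points has Mast 5 as nearest.

1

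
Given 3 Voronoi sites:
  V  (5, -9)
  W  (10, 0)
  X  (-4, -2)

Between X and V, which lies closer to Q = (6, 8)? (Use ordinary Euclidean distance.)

Compare squared distances:
|QX|² = (6−(-4))² + (8−(-2))² = 100 + 100 = 200
|QV|² = (6−5)² + (8−(-9))² = 1 + 289 = 290
200 < 290, so X is closer.

X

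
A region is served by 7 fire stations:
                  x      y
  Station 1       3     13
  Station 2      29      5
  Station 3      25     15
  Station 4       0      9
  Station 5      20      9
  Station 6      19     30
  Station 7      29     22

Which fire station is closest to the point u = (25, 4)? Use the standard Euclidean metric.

Station 2

Squared Euclidean distances:
d²(u, Station 1) = (25−3)² + (4−13)² = 484 + 81 = 565
d²(u, Station 2) = (25−29)² + (4−5)² = 16 + 1 = 17
d²(u, Station 3) = (25−25)² + (4−15)² = 0 + 121 = 121
d²(u, Station 4) = (25−0)² + (4−9)² = 625 + 25 = 650
d²(u, Station 5) = (25−20)² + (4−9)² = 25 + 25 = 50
d²(u, Station 6) = (25−19)² + (4−30)² = 36 + 676 = 712
d²(u, Station 7) = (25−29)² + (4−22)² = 16 + 324 = 340
Station 2 is nearest.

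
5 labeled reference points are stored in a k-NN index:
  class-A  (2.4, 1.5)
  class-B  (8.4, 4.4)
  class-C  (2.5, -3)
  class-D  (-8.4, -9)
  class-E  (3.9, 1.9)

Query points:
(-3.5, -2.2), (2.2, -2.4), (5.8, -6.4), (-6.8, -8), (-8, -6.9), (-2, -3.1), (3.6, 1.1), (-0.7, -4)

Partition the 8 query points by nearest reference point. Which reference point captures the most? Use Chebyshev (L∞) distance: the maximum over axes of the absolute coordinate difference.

class-C

(-3.5, -2.2) — d to each: class-A:5.9, class-B:11.9, class-C:6, class-D:6.8, class-E:7.4 → nearest is class-A
(2.2, -2.4) — d to each: class-A:3.9, class-B:6.8, class-C:0.6, class-D:10.6, class-E:4.3 → nearest is class-C
(5.8, -6.4) — d to each: class-A:7.9, class-B:10.8, class-C:3.4, class-D:14.2, class-E:8.3 → nearest is class-C
(-6.8, -8) — d to each: class-A:9.5, class-B:15.2, class-C:9.3, class-D:1.6, class-E:10.7 → nearest is class-D
(-8, -6.9) — d to each: class-A:10.4, class-B:16.4, class-C:10.5, class-D:2.1, class-E:11.9 → nearest is class-D
(-2, -3.1) — d to each: class-A:4.6, class-B:10.4, class-C:4.5, class-D:6.4, class-E:5.9 → nearest is class-C
(3.6, 1.1) — d to each: class-A:1.2, class-B:4.8, class-C:4.1, class-D:12, class-E:0.8 → nearest is class-E
(-0.7, -4) — d to each: class-A:5.5, class-B:9.1, class-C:3.2, class-D:7.7, class-E:5.9 → nearest is class-C
Tally — class-A:1, class-C:4, class-D:2, class-E:1. class-C captures the most (4).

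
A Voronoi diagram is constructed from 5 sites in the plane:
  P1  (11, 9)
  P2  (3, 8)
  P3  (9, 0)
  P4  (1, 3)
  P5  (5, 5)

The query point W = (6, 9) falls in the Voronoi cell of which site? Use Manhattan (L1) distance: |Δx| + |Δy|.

d(W,P1) = |6−11| + |9−9| = 5 + 0 = 5
d(W,P2) = |6−3| + |9−8| = 3 + 1 = 4
d(W,P3) = |6−9| + |9−0| = 3 + 9 = 12
d(W,P4) = |6−1| + |9−3| = 5 + 6 = 11
d(W,P5) = |6−5| + |9−5| = 1 + 4 = 5
The smallest is to P2, so W lies in the Voronoi region of P2.

P2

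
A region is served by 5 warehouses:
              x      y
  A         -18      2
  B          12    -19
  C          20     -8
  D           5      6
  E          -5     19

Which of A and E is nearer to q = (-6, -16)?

Compare squared distances:
|qA|² = (-6−(-18))² + (-16−2)² = 144 + 324 = 468
|qE|² = (-6−(-5))² + (-16−19)² = 1 + 1225 = 1226
468 < 1226, so A is closer.

A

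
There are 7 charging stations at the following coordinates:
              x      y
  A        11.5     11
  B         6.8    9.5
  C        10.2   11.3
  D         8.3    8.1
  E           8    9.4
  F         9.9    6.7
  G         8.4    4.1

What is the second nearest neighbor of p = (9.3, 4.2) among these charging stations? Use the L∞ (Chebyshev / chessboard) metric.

F

d(p,A) = max(2.2, 6.8) = 6.8
d(p,B) = max(2.5, 5.3) = 5.3
d(p,C) = max(0.9, 7.1) = 7.1
d(p,D) = max(1, 3.9) = 3.9
d(p,E) = max(1.3, 5.2) = 5.2
d(p,F) = max(0.6, 2.5) = 2.5
d(p,G) = max(0.9, 0.1) = 0.9
Sorted ascending: G, F, D, … — the second-nearest is F.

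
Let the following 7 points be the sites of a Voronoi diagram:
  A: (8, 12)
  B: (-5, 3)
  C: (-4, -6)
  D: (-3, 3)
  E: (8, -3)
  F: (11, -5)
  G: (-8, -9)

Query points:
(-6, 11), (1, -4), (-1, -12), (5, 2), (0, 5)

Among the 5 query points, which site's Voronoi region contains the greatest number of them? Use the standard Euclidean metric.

(-6, 11) — d² to each: A:197, B:65, C:293, D:73, E:392, F:545, G:404 → nearest is B
(1, -4) — d² to each: A:305, B:85, C:29, D:65, E:50, F:101, G:106 → nearest is C
(-1, -12) — d² to each: A:657, B:241, C:45, D:229, E:162, F:193, G:58 → nearest is C
(5, 2) — d² to each: A:109, B:101, C:145, D:65, E:34, F:85, G:290 → nearest is E
(0, 5) — d² to each: A:113, B:29, C:137, D:13, E:128, F:221, G:260 → nearest is D
Tally — B:1, C:2, D:1, E:1. C captures the most (2).

C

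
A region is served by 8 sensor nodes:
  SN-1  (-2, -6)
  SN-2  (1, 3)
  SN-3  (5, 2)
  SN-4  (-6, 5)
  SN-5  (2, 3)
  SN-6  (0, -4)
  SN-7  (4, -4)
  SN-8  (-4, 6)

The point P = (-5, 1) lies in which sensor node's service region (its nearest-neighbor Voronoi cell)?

SN-4

Since √ is increasing, it suffices to compare squared distances:
d²(P, SN-1) = (-5−(-2))² + (1−(-6))² = 9 + 49 = 58
d²(P, SN-2) = (-5−1)² + (1−3)² = 36 + 4 = 40
d²(P, SN-3) = (-5−5)² + (1−2)² = 100 + 1 = 101
d²(P, SN-4) = (-5−(-6))² + (1−5)² = 1 + 16 = 17
d²(P, SN-5) = (-5−2)² + (1−3)² = 49 + 4 = 53
d²(P, SN-6) = (-5−0)² + (1−(-4))² = 25 + 25 = 50
d²(P, SN-7) = (-5−4)² + (1−(-4))² = 81 + 25 = 106
d²(P, SN-8) = (-5−(-4))² + (1−6)² = 1 + 25 = 26
SN-4 is nearest.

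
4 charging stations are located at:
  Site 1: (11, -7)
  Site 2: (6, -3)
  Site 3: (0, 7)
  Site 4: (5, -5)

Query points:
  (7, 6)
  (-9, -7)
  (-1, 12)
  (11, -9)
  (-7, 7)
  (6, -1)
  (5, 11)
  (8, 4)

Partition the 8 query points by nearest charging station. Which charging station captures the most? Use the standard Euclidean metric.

(7, 6) — d² to each: Site 1:185, Site 2:82, Site 3:50, Site 4:125 → nearest is Site 3
(-9, -7) — d² to each: Site 1:400, Site 2:241, Site 3:277, Site 4:200 → nearest is Site 4
(-1, 12) — d² to each: Site 1:505, Site 2:274, Site 3:26, Site 4:325 → nearest is Site 3
(11, -9) — d² to each: Site 1:4, Site 2:61, Site 3:377, Site 4:52 → nearest is Site 1
(-7, 7) — d² to each: Site 1:520, Site 2:269, Site 3:49, Site 4:288 → nearest is Site 3
(6, -1) — d² to each: Site 1:61, Site 2:4, Site 3:100, Site 4:17 → nearest is Site 2
(5, 11) — d² to each: Site 1:360, Site 2:197, Site 3:41, Site 4:256 → nearest is Site 3
(8, 4) — d² to each: Site 1:130, Site 2:53, Site 3:73, Site 4:90 → nearest is Site 2
Tally — Site 1:1, Site 2:2, Site 3:4, Site 4:1. Site 3 captures the most (4).

Site 3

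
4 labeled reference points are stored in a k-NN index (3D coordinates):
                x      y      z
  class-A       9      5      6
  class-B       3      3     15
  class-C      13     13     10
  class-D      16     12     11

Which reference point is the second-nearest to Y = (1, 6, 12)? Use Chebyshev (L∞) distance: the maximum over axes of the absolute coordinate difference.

d(Y, class-A) = max(8, 1, 6) = 8
d(Y, class-B) = max(2, 3, 3) = 3
d(Y, class-C) = max(12, 7, 2) = 12
d(Y, class-D) = max(15, 6, 1) = 15
Sorted ascending: class-B, class-A, class-C, … — the second-nearest is class-A.

class-A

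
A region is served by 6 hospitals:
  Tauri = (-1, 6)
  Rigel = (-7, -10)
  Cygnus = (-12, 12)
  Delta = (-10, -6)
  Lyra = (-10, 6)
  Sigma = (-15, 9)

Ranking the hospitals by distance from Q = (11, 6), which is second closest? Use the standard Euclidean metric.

Lyra

Compare squared distances (the ordering matches that of the actual distances):
d²(Q, Tauri) = (11−(-1))² + (6−6)² = 144 + 0 = 144
d²(Q, Rigel) = (11−(-7))² + (6−(-10))² = 324 + 256 = 580
d²(Q, Cygnus) = (11−(-12))² + (6−12)² = 529 + 36 = 565
d²(Q, Delta) = (11−(-10))² + (6−(-6))² = 441 + 144 = 585
d²(Q, Lyra) = (11−(-10))² + (6−6)² = 441 + 0 = 441
d²(Q, Sigma) = (11−(-15))² + (6−9)² = 676 + 9 = 685
Sorted ascending: Tauri, Lyra, Cygnus, … — the second-nearest is Lyra.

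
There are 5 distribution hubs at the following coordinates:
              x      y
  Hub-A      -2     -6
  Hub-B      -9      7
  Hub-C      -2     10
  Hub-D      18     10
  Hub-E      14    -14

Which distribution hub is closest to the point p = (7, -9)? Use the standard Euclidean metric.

Hub-E

Squared Euclidean distances:
d²(p, Hub-A) = 81 + 9 = 90
d²(p, Hub-B) = 256 + 256 = 512
d²(p, Hub-C) = 81 + 361 = 442
d²(p, Hub-D) = 121 + 361 = 482
d²(p, Hub-E) = 49 + 25 = 74
Hub-E is nearest.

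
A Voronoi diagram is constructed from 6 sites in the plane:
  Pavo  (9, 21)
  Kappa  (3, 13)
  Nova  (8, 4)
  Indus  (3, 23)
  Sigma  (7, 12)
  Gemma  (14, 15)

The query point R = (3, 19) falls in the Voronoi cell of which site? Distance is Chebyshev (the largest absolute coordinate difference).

Indus

d(R, Pavo) = max(6, 2) = 6
d(R, Kappa) = max(0, 6) = 6
d(R, Nova) = max(5, 15) = 15
d(R, Indus) = max(0, 4) = 4
d(R, Sigma) = max(4, 7) = 7
d(R, Gemma) = max(11, 4) = 11
The smallest is to Indus, so R lies in the Voronoi region of Indus.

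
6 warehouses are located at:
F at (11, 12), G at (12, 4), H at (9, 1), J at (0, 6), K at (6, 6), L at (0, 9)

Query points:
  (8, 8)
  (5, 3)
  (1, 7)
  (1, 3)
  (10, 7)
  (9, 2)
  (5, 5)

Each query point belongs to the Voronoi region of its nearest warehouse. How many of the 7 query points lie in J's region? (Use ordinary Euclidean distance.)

2

(8, 8) — d² to each: F:25, G:32, H:50, J:68, K:8, L:65 → nearest is K
(5, 3) — d² to each: F:117, G:50, H:20, J:34, K:10, L:61 → nearest is K
(1, 7) — d² to each: F:125, G:130, H:100, J:2, K:26, L:5 → nearest is J
(1, 3) — d² to each: F:181, G:122, H:68, J:10, K:34, L:37 → nearest is J
(10, 7) — d² to each: F:26, G:13, H:37, J:101, K:17, L:104 → nearest is G
(9, 2) — d² to each: F:104, G:13, H:1, J:97, K:25, L:130 → nearest is H
(5, 5) — d² to each: F:85, G:50, H:32, J:26, K:2, L:41 → nearest is K
2 of the 7 points have J as nearest.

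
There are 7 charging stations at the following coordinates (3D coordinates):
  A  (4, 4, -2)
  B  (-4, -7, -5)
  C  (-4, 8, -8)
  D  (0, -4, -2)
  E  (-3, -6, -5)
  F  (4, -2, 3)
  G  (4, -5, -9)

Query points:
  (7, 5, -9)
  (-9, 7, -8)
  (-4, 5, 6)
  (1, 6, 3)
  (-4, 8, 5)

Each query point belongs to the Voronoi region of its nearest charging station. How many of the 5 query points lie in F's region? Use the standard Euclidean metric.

1

(7, 5, -9) — d² to each: A:59, B:281, C:131, D:179, E:237, F:202, G:109 → nearest is A
(-9, 7, -8) — d² to each: A:214, B:230, C:26, D:238, E:214, F:371, G:314 → nearest is C
(-4, 5, 6) — d² to each: A:129, B:265, C:205, D:161, E:243, F:122, G:389 → nearest is F
(1, 6, 3) — d² to each: A:38, B:258, C:150, D:126, E:224, F:73, G:274 → nearest is A
(-4, 8, 5) — d² to each: A:129, B:325, C:169, D:209, E:297, F:168, G:429 → nearest is A
1 of the 5 points has F as nearest.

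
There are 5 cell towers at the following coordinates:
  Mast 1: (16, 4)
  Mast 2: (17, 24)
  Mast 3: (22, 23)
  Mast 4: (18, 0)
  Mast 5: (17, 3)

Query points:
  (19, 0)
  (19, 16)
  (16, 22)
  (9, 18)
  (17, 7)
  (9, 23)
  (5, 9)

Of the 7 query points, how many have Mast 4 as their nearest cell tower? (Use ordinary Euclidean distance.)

(19, 0) — d² to each: Mast 1:25, Mast 2:580, Mast 3:538, Mast 4:1, Mast 5:13 → nearest is Mast 4
(19, 16) — d² to each: Mast 1:153, Mast 2:68, Mast 3:58, Mast 4:257, Mast 5:173 → nearest is Mast 3
(16, 22) — d² to each: Mast 1:324, Mast 2:5, Mast 3:37, Mast 4:488, Mast 5:362 → nearest is Mast 2
(9, 18) — d² to each: Mast 1:245, Mast 2:100, Mast 3:194, Mast 4:405, Mast 5:289 → nearest is Mast 2
(17, 7) — d² to each: Mast 1:10, Mast 2:289, Mast 3:281, Mast 4:50, Mast 5:16 → nearest is Mast 1
(9, 23) — d² to each: Mast 1:410, Mast 2:65, Mast 3:169, Mast 4:610, Mast 5:464 → nearest is Mast 2
(5, 9) — d² to each: Mast 1:146, Mast 2:369, Mast 3:485, Mast 4:250, Mast 5:180 → nearest is Mast 1
1 of the 7 points has Mast 4 as nearest.

1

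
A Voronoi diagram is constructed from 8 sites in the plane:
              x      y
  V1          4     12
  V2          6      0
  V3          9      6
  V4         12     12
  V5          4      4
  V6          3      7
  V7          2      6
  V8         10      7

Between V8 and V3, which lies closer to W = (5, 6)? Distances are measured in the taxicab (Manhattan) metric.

V3

d(W,V8) = |5−10| + |6−7| = 5 + 1 = 6
d(W,V3) = |5−9| + |6−6| = 4 + 0 = 4
6 > 4, so V3 is closer.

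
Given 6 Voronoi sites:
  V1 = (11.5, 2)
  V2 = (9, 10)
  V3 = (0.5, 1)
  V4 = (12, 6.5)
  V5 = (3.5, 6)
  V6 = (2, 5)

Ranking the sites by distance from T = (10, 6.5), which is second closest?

Compare squared distances (the ordering matches that of the actual distances):
|TV1|² = 2.25 + 20.25 = 22.5
|TV2|² = 1 + 12.25 = 13.25
|TV3|² = 90.25 + 30.25 = 120.5
|TV4|² = 4 + 0 = 4
|TV5|² = 42.25 + 0.25 = 42.5
|TV6|² = 64 + 2.25 = 66.25
Sorted ascending: V4, V2, V1, … — the second-nearest is V2.

V2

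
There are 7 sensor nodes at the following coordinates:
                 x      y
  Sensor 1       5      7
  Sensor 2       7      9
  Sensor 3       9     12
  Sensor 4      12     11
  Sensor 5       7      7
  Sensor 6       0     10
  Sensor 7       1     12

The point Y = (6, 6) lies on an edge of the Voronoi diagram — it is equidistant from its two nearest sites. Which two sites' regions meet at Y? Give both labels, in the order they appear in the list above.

Sensor 1 and Sensor 5

Squared distances from Y to each site:
d²(Y, Sensor 1) = 1 + 1 = 2
d²(Y, Sensor 2) = 1 + 9 = 10
d²(Y, Sensor 3) = 9 + 36 = 45
d²(Y, Sensor 4) = 36 + 25 = 61
d²(Y, Sensor 5) = 1 + 1 = 2
d²(Y, Sensor 6) = 36 + 16 = 52
d²(Y, Sensor 7) = 25 + 36 = 61
Y is equidistant from Sensor 1 and Sensor 5 (both at squared distance 2), and every other site is strictly farther — so Y lies on the Sensor 1–Sensor 5 Voronoi edge.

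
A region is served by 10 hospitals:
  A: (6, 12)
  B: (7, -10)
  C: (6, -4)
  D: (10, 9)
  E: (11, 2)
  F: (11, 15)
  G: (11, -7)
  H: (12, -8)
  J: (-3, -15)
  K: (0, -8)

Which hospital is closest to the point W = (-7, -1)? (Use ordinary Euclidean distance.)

Squared Euclidean distances:
|WA|² = (-7−6)² + (-1−12)² = 169 + 169 = 338
|WB|² = (-7−7)² + (-1−(-10))² = 196 + 81 = 277
|WC|² = (-7−6)² + (-1−(-4))² = 169 + 9 = 178
|WD|² = (-7−10)² + (-1−9)² = 289 + 100 = 389
|WE|² = (-7−11)² + (-1−2)² = 324 + 9 = 333
|WF|² = (-7−11)² + (-1−15)² = 324 + 256 = 580
|WG|² = (-7−11)² + (-1−(-7))² = 324 + 36 = 360
|WH|² = (-7−12)² + (-1−(-8))² = 361 + 49 = 410
|WJ|² = (-7−(-3))² + (-1−(-15))² = 16 + 196 = 212
|WK|² = (-7−0)² + (-1−(-8))² = 49 + 49 = 98
K is nearest.

K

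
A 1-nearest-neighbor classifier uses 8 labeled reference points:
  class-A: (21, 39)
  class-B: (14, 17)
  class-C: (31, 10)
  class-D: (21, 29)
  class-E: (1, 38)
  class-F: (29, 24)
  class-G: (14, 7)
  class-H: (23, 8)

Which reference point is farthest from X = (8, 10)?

Squared Euclidean distances:
d²(X, class-A) = (8−21)² + (10−39)² = 169 + 841 = 1010
d²(X, class-B) = (8−14)² + (10−17)² = 36 + 49 = 85
d²(X, class-C) = (8−31)² + (10−10)² = 529 + 0 = 529
d²(X, class-D) = (8−21)² + (10−29)² = 169 + 361 = 530
d²(X, class-E) = (8−1)² + (10−38)² = 49 + 784 = 833
d²(X, class-F) = (8−29)² + (10−24)² = 441 + 196 = 637
d²(X, class-G) = (8−14)² + (10−7)² = 36 + 9 = 45
d²(X, class-H) = (8−23)² + (10−8)² = 225 + 4 = 229
The largest is to class-A.

class-A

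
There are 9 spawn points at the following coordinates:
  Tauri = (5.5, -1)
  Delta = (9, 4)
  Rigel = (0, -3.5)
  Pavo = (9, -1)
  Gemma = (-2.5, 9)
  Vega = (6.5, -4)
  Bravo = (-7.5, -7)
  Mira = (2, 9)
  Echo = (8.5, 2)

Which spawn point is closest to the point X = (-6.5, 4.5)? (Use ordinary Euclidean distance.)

Since √ is increasing, it suffices to compare squared distances:
d²(X, Tauri) = 144 + 30.25 = 174.25
d²(X, Delta) = 240.25 + 0.25 = 240.5
d²(X, Rigel) = 42.25 + 64 = 106.25
d²(X, Pavo) = 240.25 + 30.25 = 270.5
d²(X, Gemma) = 16 + 20.25 = 36.25
d²(X, Vega) = 169 + 72.25 = 241.25
d²(X, Bravo) = 1 + 132.25 = 133.25
d²(X, Mira) = 72.25 + 20.25 = 92.5
d²(X, Echo) = 225 + 6.25 = 231.25
Minimum is at Gemma.

Gemma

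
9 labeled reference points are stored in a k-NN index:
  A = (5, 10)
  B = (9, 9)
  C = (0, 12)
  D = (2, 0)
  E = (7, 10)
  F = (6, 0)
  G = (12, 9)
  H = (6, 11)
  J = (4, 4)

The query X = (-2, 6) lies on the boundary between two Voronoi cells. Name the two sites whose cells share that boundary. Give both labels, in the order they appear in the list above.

C and J

Squared distances from X to each site:
|XA|² = 49 + 16 = 65
|XB|² = 121 + 9 = 130
|XC|² = 4 + 36 = 40
|XD|² = 16 + 36 = 52
|XE|² = 81 + 16 = 97
|XF|² = 64 + 36 = 100
|XG|² = 196 + 9 = 205
|XH|² = 64 + 25 = 89
|XJ|² = 36 + 4 = 40
X is equidistant from C and J (both at squared distance 40), and every other site is strictly farther — so X lies on the C–J Voronoi edge.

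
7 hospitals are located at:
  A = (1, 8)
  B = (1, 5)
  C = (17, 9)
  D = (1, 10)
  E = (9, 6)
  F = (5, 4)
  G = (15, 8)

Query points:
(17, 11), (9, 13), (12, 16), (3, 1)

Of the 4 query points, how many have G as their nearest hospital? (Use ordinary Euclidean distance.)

(17, 11) — d² to each: A:265, B:292, C:4, D:257, E:89, F:193, G:13 → nearest is C
(9, 13) — d² to each: A:89, B:128, C:80, D:73, E:49, F:97, G:61 → nearest is E
(12, 16) — d² to each: A:185, B:242, C:74, D:157, E:109, F:193, G:73 → nearest is G
(3, 1) — d² to each: A:53, B:20, C:260, D:85, E:61, F:13, G:193 → nearest is F
1 of the 4 points has G as nearest.

1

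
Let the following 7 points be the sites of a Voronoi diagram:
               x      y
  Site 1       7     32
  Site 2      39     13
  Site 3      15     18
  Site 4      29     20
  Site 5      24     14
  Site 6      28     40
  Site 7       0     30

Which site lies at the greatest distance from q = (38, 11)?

Site 7

Compare squared distances (the ordering matches that of the actual distances):
d²(q, Site 1) = (38−7)² + (11−32)² = 961 + 441 = 1402
d²(q, Site 2) = (38−39)² + (11−13)² = 1 + 4 = 5
d²(q, Site 3) = (38−15)² + (11−18)² = 529 + 49 = 578
d²(q, Site 4) = (38−29)² + (11−20)² = 81 + 81 = 162
d²(q, Site 5) = (38−24)² + (11−14)² = 196 + 9 = 205
d²(q, Site 6) = (38−28)² + (11−40)² = 100 + 841 = 941
d²(q, Site 7) = (38−0)² + (11−30)² = 1444 + 361 = 1805
The largest is to Site 7.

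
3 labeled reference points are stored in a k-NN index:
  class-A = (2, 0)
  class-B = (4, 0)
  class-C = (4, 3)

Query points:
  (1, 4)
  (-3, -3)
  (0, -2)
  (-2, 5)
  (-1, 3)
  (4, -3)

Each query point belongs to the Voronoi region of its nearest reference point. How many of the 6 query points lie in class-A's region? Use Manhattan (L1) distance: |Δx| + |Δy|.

2

(1, 4) — d to each: class-A:5, class-B:7, class-C:4 → nearest is class-C
(-3, -3) — d to each: class-A:8, class-B:10, class-C:13 → nearest is class-A
(0, -2) — d to each: class-A:4, class-B:6, class-C:9 → nearest is class-A
(-2, 5) — d to each: class-A:9, class-B:11, class-C:8 → nearest is class-C
(-1, 3) — d to each: class-A:6, class-B:8, class-C:5 → nearest is class-C
(4, -3) — d to each: class-A:5, class-B:3, class-C:6 → nearest is class-B
2 of the 6 points have class-A as nearest.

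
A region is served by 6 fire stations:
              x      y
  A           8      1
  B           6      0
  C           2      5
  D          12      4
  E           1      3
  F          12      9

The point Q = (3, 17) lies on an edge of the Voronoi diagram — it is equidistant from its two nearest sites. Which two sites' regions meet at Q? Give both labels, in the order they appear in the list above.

Squared distances from Q to each site:
|QA|² = (3−8)² + (17−1)² = 25 + 256 = 281
|QB|² = (3−6)² + (17−0)² = 9 + 289 = 298
|QC|² = (3−2)² + (17−5)² = 1 + 144 = 145
|QD|² = (3−12)² + (17−4)² = 81 + 169 = 250
|QE|² = (3−1)² + (17−3)² = 4 + 196 = 200
|QF|² = (3−12)² + (17−9)² = 81 + 64 = 145
Q is equidistant from C and F (both at squared distance 145), and every other site is strictly farther — so Q lies on the C–F Voronoi edge.

C and F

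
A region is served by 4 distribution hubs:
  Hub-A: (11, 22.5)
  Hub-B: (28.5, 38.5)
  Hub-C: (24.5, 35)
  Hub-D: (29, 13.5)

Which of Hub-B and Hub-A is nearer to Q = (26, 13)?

Compare squared distances:
d²(Q, Hub-B) = (26−28.5)² + (13−38.5)² = 6.25 + 650.25 = 656.5
d²(Q, Hub-A) = (26−11)² + (13−22.5)² = 225 + 90.25 = 315.25
656.5 > 315.25, so Hub-A is closer.

Hub-A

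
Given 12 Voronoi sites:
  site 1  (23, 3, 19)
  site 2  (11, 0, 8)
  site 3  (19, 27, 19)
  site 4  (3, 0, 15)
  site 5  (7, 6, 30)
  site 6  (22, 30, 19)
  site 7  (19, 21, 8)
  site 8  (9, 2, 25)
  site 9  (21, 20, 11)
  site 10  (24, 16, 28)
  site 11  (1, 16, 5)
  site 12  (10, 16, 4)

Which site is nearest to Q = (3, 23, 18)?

site 11

Since √ is increasing, it suffices to compare squared distances:
d²(Q, site 1) = 400 + 400 + 1 = 801
d²(Q, site 2) = 64 + 529 + 100 = 693
d²(Q, site 3) = 256 + 16 + 1 = 273
d²(Q, site 4) = 0 + 529 + 9 = 538
d²(Q, site 5) = 16 + 289 + 144 = 449
d²(Q, site 6) = 361 + 49 + 1 = 411
d²(Q, site 7) = 256 + 4 + 100 = 360
d²(Q, site 8) = 36 + 441 + 49 = 526
d²(Q, site 9) = 324 + 9 + 49 = 382
d²(Q, site 10) = 441 + 49 + 100 = 590
d²(Q, site 11) = 4 + 49 + 169 = 222
d²(Q, site 12) = 49 + 49 + 196 = 294
Minimum is at site 11.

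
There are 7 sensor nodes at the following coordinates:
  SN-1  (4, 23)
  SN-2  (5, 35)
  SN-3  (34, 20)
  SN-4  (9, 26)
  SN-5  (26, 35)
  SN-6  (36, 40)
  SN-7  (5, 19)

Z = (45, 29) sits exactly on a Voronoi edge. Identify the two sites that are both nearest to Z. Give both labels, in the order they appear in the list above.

SN-3 and SN-6

Squared distances from Z to each site:
d²(Z, SN-1) = 1681 + 36 = 1717
d²(Z, SN-2) = 1600 + 36 = 1636
d²(Z, SN-3) = 121 + 81 = 202
d²(Z, SN-4) = 1296 + 9 = 1305
d²(Z, SN-5) = 361 + 36 = 397
d²(Z, SN-6) = 81 + 121 = 202
d²(Z, SN-7) = 1600 + 100 = 1700
Z is equidistant from SN-3 and SN-6 (both at squared distance 202), and every other site is strictly farther — so Z lies on the SN-3–SN-6 Voronoi edge.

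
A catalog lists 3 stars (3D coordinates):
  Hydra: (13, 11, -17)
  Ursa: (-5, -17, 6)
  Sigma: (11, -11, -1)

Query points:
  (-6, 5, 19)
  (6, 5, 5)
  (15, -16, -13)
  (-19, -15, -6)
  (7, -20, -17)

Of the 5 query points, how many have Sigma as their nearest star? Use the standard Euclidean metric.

(-6, 5, 19) — d² to each: Hydra:1693, Ursa:654, Sigma:945 → nearest is Ursa
(6, 5, 5) — d² to each: Hydra:569, Ursa:606, Sigma:317 → nearest is Sigma
(15, -16, -13) — d² to each: Hydra:749, Ursa:762, Sigma:185 → nearest is Sigma
(-19, -15, -6) — d² to each: Hydra:1821, Ursa:344, Sigma:941 → nearest is Ursa
(7, -20, -17) — d² to each: Hydra:997, Ursa:682, Sigma:353 → nearest is Sigma
3 of the 5 points have Sigma as nearest.

3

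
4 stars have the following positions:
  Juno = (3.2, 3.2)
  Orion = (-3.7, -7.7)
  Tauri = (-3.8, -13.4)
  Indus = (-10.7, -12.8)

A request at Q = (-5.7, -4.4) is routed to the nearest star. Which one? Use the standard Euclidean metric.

Orion

Squared Euclidean distances:
d²(Q, Juno) = (-5.7−3.2)² + (-4.4−3.2)² = 79.21 + 57.76 = 136.97
d²(Q, Orion) = (-5.7−(-3.7))² + (-4.4−(-7.7))² = 4 + 10.89 = 14.89
d²(Q, Tauri) = (-5.7−(-3.8))² + (-4.4−(-13.4))² = 3.61 + 81 = 84.61
d²(Q, Indus) = (-5.7−(-10.7))² + (-4.4−(-12.8))² = 25 + 70.56 = 95.56
The smallest is to Orion, so Q lies in the Voronoi region of Orion.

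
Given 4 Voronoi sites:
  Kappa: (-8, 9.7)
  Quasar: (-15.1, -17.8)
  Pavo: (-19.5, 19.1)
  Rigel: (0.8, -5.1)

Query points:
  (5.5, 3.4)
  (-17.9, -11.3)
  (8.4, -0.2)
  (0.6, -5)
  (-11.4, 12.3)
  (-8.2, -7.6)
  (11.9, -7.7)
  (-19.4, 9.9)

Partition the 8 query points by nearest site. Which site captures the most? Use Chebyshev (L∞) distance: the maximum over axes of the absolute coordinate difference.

(5.5, 3.4) — d to each: Kappa:13.5, Quasar:21.2, Pavo:25, Rigel:8.5 → nearest is Rigel
(-17.9, -11.3) — d to each: Kappa:21, Quasar:6.5, Pavo:30.4, Rigel:18.7 → nearest is Quasar
(8.4, -0.2) — d to each: Kappa:16.4, Quasar:23.5, Pavo:27.9, Rigel:7.6 → nearest is Rigel
(0.6, -5) — d to each: Kappa:14.7, Quasar:15.7, Pavo:24.1, Rigel:0.2 → nearest is Rigel
(-11.4, 12.3) — d to each: Kappa:3.4, Quasar:30.1, Pavo:8.1, Rigel:17.4 → nearest is Kappa
(-8.2, -7.6) — d to each: Kappa:17.3, Quasar:10.2, Pavo:26.7, Rigel:9 → nearest is Rigel
(11.9, -7.7) — d to each: Kappa:19.9, Quasar:27, Pavo:31.4, Rigel:11.1 → nearest is Rigel
(-19.4, 9.9) — d to each: Kappa:11.4, Quasar:27.7, Pavo:9.2, Rigel:20.2 → nearest is Pavo
Tally — Kappa:1, Quasar:1, Pavo:1, Rigel:5. Rigel captures the most (5).

Rigel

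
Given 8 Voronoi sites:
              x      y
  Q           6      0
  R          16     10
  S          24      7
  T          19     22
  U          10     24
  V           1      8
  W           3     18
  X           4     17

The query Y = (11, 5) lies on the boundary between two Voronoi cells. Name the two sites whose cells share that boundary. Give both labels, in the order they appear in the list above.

Squared distances from Y to each site:
|YQ|² = (11−6)² + (5−0)² = 25 + 25 = 50
|YR|² = (11−16)² + (5−10)² = 25 + 25 = 50
|YS|² = (11−24)² + (5−7)² = 169 + 4 = 173
|YT|² = (11−19)² + (5−22)² = 64 + 289 = 353
|YU|² = (11−10)² + (5−24)² = 1 + 361 = 362
|YV|² = (11−1)² + (5−8)² = 100 + 9 = 109
|YW|² = (11−3)² + (5−18)² = 64 + 169 = 233
|YX|² = (11−4)² + (5−17)² = 49 + 144 = 193
Y is equidistant from Q and R (both at squared distance 50), and every other site is strictly farther — so Y lies on the Q–R Voronoi edge.

Q and R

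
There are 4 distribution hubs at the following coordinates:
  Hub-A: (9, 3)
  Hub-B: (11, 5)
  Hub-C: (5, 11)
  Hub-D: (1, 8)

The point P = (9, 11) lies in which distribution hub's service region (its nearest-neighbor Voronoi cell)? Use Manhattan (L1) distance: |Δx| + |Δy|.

d(P, Hub-A) = |9−9| + |11−3| = 0 + 8 = 8
d(P, Hub-B) = |9−11| + |11−5| = 2 + 6 = 8
d(P, Hub-C) = |9−5| + |11−11| = 4 + 0 = 4
d(P, Hub-D) = |9−1| + |11−8| = 8 + 3 = 11
Minimum is at Hub-C.

Hub-C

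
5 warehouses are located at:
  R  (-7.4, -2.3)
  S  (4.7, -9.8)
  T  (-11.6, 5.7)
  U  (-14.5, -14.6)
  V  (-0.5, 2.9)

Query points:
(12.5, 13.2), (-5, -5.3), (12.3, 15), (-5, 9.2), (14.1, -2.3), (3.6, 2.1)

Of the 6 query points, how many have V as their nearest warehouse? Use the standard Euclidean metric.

(12.5, 13.2) — d² to each: R:636.26, S:589.84, T:637.06, U:1501.84, V:275.09 → nearest is V
(-5, -5.3) — d² to each: R:14.76, S:114.34, T:164.56, U:176.74, V:87.49 → nearest is R
(12.3, 15) — d² to each: R:687.38, S:672.8, T:657.7, U:1594.4, V:310.25 → nearest is V
(-5, 9.2) — d² to each: R:138.01, S:455.09, T:55.81, U:656.69, V:59.94 → nearest is T
(14.1, -2.3) — d² to each: R:462.25, S:144.61, T:724.49, U:969.25, V:240.2 → nearest is S
(3.6, 2.1) — d² to each: R:140.36, S:142.82, T:244, U:606.5, V:17.45 → nearest is V
3 of the 6 points have V as nearest.

3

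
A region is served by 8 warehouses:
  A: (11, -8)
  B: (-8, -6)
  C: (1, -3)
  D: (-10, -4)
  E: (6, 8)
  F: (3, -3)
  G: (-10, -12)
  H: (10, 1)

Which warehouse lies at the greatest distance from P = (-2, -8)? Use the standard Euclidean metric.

E

Since √ is increasing, it suffices to compare squared distances:
|PA|² = (-2−11)² + (-8−(-8))² = 169 + 0 = 169
|PB|² = (-2−(-8))² + (-8−(-6))² = 36 + 4 = 40
|PC|² = (-2−1)² + (-8−(-3))² = 9 + 25 = 34
|PD|² = (-2−(-10))² + (-8−(-4))² = 64 + 16 = 80
|PE|² = (-2−6)² + (-8−8)² = 64 + 256 = 320
|PF|² = (-2−3)² + (-8−(-3))² = 25 + 25 = 50
|PG|² = (-2−(-10))² + (-8−(-12))² = 64 + 16 = 80
|PH|² = (-2−10)² + (-8−1)² = 144 + 81 = 225
The largest is to E.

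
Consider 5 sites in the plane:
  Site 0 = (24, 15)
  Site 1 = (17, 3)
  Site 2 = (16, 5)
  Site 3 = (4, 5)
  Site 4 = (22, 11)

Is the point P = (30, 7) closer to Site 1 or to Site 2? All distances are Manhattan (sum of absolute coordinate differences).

d(P, Site 1) = |30−17| + |7−3| = 13 + 4 = 17
d(P, Site 2) = |30−16| + |7−5| = 14 + 2 = 16
17 > 16, so Site 2 is closer.

Site 2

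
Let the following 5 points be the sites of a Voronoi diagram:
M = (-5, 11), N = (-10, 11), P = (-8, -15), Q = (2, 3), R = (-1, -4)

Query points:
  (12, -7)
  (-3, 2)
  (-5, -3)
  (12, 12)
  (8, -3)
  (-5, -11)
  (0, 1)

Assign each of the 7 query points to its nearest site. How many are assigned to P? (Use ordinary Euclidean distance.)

1

(12, -7) — d² to each: M:613, N:808, P:464, Q:200, R:178 → nearest is R
(-3, 2) — d² to each: M:85, N:130, P:314, Q:26, R:40 → nearest is Q
(-5, -3) — d² to each: M:196, N:221, P:153, Q:85, R:17 → nearest is R
(12, 12) — d² to each: M:290, N:485, P:1129, Q:181, R:425 → nearest is Q
(8, -3) — d² to each: M:365, N:520, P:400, Q:72, R:82 → nearest is Q
(-5, -11) — d² to each: M:484, N:509, P:25, Q:245, R:65 → nearest is P
(0, 1) — d² to each: M:125, N:200, P:320, Q:8, R:26 → nearest is Q
1 of the 7 points has P as nearest.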